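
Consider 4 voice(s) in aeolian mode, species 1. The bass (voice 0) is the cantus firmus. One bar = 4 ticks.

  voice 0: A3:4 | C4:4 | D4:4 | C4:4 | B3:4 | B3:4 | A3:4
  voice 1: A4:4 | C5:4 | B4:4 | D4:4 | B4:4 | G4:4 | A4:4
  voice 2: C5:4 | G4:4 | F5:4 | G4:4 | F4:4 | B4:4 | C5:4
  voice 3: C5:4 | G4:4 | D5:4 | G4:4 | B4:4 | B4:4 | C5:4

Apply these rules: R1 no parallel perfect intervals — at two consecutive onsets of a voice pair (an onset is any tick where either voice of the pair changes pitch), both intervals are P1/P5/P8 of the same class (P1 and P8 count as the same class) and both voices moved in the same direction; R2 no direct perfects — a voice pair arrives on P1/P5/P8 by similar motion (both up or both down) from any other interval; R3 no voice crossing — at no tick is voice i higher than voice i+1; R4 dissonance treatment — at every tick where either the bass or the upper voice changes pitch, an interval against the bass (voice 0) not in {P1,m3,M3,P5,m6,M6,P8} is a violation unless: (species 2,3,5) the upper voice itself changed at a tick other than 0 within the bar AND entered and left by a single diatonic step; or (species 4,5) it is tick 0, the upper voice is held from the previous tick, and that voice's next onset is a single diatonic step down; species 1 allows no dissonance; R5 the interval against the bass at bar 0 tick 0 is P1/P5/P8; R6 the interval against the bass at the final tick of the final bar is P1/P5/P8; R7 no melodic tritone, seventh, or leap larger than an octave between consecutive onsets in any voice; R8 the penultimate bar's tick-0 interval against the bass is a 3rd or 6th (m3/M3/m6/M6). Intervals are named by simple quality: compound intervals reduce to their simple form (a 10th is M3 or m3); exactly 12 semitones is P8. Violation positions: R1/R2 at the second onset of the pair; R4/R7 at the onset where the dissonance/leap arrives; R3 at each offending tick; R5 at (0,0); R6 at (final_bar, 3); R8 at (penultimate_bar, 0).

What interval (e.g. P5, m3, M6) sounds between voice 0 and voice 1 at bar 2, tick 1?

voice 0=D4 voice 1=B4 -> M6

M6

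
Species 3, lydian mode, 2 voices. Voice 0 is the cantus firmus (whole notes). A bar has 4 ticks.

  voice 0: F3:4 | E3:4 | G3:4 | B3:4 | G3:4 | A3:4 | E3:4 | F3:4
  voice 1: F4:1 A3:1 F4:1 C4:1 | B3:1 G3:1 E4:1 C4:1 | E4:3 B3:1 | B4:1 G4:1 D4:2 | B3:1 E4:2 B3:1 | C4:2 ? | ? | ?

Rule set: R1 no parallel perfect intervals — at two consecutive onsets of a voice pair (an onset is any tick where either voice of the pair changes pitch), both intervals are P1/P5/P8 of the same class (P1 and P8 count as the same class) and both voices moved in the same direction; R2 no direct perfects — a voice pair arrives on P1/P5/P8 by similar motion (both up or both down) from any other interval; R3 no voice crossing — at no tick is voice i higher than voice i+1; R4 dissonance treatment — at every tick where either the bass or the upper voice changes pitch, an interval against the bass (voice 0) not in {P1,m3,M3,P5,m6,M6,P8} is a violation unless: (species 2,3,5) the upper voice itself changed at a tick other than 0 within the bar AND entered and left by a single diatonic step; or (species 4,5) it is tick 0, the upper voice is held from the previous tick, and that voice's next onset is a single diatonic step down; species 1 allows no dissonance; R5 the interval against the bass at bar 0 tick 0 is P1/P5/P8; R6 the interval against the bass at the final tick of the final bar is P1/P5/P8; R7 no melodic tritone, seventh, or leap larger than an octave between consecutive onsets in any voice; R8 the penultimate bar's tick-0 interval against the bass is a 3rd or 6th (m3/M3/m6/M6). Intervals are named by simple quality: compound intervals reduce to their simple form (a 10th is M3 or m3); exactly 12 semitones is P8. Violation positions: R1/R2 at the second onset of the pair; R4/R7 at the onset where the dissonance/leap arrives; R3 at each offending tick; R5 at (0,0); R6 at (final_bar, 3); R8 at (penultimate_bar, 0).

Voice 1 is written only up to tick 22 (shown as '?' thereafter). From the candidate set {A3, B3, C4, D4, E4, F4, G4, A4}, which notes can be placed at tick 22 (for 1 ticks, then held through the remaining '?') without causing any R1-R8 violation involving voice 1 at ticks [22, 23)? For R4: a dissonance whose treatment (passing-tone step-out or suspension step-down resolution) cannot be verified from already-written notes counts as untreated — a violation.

{A3, A4, C4, E4, F4}

A3: legal
B3: violates R4
C4: legal
D4: violates R4
E4: legal
F4: legal
G4: violates R4
A4: legal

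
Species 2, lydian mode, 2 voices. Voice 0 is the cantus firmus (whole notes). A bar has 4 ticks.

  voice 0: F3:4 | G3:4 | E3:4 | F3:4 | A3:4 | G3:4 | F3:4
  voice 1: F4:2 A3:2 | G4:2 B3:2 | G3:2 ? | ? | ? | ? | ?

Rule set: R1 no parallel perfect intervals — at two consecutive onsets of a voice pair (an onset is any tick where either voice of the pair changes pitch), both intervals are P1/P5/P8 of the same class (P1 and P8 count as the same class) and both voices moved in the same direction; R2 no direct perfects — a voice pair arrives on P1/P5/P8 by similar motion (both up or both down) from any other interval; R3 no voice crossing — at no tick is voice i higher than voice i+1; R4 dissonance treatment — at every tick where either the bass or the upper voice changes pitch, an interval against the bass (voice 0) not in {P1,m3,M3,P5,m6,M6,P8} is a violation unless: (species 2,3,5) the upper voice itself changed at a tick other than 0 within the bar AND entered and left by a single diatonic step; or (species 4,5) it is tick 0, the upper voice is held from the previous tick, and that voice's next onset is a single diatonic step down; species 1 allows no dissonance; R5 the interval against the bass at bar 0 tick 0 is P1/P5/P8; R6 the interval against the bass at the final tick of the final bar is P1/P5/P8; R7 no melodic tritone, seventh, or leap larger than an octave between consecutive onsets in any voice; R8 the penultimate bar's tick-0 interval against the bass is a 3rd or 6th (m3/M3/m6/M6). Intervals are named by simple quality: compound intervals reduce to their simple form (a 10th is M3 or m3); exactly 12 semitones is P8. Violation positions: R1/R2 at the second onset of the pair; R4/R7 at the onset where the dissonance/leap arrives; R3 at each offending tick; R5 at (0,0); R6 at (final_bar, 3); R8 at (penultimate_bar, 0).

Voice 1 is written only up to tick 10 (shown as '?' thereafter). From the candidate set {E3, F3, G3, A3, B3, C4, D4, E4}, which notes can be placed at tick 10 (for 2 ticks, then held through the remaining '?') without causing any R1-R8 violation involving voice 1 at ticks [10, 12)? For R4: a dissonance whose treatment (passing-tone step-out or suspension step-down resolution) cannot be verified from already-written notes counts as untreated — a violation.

E3: legal
F3: violates R4
G3: legal
A3: violates R4
B3: legal
C4: legal
D4: violates R4
E4: legal

{B3, C4, E3, E4, G3}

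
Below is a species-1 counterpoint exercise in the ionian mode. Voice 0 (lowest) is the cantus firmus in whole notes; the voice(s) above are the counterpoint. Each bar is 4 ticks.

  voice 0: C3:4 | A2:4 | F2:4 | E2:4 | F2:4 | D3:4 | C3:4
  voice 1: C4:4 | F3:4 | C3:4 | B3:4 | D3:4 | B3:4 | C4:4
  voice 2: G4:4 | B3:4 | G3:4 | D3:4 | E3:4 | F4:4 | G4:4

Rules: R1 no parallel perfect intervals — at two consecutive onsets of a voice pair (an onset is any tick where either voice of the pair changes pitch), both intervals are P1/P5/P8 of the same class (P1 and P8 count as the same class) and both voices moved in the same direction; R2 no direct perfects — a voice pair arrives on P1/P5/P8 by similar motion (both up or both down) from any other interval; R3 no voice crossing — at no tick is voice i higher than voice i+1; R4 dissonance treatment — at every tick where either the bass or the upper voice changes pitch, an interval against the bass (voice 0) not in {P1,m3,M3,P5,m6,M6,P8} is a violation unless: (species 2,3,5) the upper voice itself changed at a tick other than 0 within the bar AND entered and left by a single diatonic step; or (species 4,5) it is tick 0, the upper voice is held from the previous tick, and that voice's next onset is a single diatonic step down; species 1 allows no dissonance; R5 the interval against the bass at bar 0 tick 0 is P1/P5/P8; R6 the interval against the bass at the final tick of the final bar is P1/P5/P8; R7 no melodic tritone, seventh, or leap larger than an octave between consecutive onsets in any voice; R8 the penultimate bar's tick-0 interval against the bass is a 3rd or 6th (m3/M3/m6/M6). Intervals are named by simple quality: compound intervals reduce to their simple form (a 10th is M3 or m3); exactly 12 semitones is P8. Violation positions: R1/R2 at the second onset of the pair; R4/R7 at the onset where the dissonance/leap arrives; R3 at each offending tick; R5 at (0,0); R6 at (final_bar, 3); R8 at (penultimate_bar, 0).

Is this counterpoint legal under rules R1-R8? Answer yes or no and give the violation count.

bar 0: v0=C3 v1=C4 v2=G4 (P5)
bar 1: v0=A2 v1=F3 v2=B3 (M2)
bar 2: v0=F2 v1=C3 v2=G3 (M2)
bar 3: v0=E2 v1=B3 v2=D3 (m7)
bar 4: v0=F2 v1=D3 v2=E3 (M7)
bar 5: v0=D3 v1=B3 v2=F4 (m3)
bar 6: v0=C3 v1=C4 v2=G4 (P5)
  R4 @ bar1.0: A2/B3 M2 untreated
  R2 @ bar2.0: A2/F3 m6 -> F2/C3 P5 similar
  R2 @ bar2.0: F3/B3 TT -> C3/G3 P5 similar
  R4 @ bar2.0: F2/G3 M2 untreated
  R3 @ bar3.0: B3 above D3
  R4 @ bar3.0: E2/D3 m7 untreated
  R7 @ bar3.0: C3->B3 leap 11st
  R3 @ bar3.1: B3 above D3
  R3 @ bar3.2: B3 above D3
  R3 @ bar3.3: B3 above D3
  R4 @ bar4.0: F2/E3 M7 untreated
  R7 @ bar5.0: E3->F4 leap 13st
  R2 @ bar6.0: B3/F4 TT -> C4/G4 P5 similar

No (13 violations)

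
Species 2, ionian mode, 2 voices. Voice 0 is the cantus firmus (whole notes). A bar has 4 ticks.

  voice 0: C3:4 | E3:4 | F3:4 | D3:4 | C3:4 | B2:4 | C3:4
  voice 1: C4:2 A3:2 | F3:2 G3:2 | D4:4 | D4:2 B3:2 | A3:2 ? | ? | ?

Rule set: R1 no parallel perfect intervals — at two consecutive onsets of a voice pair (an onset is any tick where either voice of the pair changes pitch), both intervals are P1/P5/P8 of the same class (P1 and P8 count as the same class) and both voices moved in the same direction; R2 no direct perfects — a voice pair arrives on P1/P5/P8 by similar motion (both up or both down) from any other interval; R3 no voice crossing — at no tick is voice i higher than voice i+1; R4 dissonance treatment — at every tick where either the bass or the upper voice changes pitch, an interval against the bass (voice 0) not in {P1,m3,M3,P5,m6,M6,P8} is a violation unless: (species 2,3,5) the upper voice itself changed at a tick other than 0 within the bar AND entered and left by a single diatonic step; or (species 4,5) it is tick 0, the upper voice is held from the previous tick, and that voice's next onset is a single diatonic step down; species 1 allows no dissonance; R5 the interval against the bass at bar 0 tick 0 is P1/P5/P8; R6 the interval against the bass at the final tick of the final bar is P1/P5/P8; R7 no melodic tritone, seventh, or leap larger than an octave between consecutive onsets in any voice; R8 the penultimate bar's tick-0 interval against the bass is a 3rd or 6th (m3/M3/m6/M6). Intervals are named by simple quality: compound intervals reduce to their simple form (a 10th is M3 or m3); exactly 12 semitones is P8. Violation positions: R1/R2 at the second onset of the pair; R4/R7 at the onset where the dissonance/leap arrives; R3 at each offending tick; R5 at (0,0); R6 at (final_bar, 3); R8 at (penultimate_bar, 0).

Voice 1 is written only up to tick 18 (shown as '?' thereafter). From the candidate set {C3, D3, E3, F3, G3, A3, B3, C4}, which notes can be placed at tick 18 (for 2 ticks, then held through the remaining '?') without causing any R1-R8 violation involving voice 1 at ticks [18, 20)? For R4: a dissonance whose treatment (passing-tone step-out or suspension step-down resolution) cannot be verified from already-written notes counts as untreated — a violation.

{A3, C3, C4, E3, G3}

C3: legal
D3: violates R4
E3: legal
F3: violates R4
G3: legal
A3: legal
B3: violates R4
C4: legal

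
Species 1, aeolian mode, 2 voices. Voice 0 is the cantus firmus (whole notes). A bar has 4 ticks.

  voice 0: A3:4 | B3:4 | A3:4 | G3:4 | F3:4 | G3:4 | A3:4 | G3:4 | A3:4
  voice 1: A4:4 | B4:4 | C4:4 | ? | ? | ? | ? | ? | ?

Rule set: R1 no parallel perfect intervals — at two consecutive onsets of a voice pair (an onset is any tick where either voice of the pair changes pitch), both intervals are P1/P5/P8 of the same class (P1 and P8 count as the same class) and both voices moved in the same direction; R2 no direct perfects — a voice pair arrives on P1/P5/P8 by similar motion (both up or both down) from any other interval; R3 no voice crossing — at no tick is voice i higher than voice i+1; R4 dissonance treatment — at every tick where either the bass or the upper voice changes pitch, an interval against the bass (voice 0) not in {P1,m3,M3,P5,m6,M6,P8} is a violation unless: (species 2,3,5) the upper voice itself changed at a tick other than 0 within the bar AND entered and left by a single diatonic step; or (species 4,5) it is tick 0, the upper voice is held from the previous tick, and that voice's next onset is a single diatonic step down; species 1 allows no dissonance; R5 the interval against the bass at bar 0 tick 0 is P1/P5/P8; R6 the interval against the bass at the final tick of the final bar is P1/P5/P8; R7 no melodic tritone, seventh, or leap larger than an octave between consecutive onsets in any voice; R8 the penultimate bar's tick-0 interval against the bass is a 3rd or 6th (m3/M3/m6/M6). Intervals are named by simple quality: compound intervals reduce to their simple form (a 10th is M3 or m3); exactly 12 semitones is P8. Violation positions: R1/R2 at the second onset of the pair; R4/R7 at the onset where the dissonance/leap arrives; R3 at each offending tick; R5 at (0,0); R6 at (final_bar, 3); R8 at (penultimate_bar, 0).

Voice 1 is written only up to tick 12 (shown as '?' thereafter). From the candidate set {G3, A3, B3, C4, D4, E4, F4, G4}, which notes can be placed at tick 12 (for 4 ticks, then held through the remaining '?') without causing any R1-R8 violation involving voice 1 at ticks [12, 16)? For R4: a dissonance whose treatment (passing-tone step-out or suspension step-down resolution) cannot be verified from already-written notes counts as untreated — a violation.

G3: violates R2
A3: violates R4
B3: legal
C4: violates R4
D4: legal
E4: legal
F4: violates R4
G4: legal

{B3, D4, E4, G4}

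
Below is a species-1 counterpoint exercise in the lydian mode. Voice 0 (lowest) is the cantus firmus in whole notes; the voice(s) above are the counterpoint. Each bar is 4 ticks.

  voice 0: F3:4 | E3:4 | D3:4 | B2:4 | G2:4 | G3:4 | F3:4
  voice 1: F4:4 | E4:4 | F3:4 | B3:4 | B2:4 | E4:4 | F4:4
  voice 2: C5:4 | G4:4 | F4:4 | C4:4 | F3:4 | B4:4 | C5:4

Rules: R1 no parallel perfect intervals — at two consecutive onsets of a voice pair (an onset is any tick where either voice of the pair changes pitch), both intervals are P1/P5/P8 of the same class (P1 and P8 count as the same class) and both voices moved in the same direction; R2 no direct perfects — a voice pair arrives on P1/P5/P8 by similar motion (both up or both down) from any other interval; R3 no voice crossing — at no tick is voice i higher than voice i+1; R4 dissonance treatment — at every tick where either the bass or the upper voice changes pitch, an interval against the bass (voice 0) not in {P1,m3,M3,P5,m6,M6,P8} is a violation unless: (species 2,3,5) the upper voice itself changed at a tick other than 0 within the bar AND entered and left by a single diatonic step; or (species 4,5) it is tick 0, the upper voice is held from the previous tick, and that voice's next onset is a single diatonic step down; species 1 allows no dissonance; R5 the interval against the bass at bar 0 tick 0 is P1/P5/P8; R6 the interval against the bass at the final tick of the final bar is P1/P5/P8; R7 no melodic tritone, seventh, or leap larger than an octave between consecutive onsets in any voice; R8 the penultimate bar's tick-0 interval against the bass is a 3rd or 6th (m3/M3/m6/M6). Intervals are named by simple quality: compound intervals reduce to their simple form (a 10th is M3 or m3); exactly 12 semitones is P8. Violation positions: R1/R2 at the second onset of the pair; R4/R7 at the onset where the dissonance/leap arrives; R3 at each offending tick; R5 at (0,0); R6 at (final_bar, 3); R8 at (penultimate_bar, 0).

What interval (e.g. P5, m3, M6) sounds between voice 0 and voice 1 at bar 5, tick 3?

M6

voice 0=G3 voice 1=E4 -> M6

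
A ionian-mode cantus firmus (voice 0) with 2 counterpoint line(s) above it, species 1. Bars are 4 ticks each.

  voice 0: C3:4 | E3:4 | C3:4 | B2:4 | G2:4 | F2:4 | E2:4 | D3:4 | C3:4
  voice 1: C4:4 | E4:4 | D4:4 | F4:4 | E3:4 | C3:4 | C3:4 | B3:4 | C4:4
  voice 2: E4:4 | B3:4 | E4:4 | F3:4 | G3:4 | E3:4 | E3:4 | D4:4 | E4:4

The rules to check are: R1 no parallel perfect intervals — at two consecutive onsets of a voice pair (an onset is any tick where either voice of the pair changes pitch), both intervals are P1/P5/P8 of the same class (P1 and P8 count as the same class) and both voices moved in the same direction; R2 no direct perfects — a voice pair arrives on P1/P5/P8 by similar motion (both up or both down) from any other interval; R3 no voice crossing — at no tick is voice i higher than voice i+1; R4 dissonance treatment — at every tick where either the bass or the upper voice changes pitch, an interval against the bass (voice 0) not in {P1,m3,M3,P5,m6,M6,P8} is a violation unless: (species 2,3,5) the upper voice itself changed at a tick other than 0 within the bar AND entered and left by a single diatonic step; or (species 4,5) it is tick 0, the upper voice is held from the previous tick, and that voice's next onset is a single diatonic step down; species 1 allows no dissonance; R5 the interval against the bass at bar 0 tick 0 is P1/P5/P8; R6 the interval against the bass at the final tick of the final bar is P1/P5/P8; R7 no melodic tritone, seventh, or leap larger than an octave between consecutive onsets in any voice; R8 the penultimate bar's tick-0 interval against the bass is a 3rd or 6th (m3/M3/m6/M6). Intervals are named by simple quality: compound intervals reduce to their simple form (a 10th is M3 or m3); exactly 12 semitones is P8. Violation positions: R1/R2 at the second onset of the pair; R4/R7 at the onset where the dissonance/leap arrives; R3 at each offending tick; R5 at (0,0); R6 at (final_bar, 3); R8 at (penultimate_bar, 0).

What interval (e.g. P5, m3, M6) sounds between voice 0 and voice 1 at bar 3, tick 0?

TT

voice 0=B2 voice 1=F4 -> TT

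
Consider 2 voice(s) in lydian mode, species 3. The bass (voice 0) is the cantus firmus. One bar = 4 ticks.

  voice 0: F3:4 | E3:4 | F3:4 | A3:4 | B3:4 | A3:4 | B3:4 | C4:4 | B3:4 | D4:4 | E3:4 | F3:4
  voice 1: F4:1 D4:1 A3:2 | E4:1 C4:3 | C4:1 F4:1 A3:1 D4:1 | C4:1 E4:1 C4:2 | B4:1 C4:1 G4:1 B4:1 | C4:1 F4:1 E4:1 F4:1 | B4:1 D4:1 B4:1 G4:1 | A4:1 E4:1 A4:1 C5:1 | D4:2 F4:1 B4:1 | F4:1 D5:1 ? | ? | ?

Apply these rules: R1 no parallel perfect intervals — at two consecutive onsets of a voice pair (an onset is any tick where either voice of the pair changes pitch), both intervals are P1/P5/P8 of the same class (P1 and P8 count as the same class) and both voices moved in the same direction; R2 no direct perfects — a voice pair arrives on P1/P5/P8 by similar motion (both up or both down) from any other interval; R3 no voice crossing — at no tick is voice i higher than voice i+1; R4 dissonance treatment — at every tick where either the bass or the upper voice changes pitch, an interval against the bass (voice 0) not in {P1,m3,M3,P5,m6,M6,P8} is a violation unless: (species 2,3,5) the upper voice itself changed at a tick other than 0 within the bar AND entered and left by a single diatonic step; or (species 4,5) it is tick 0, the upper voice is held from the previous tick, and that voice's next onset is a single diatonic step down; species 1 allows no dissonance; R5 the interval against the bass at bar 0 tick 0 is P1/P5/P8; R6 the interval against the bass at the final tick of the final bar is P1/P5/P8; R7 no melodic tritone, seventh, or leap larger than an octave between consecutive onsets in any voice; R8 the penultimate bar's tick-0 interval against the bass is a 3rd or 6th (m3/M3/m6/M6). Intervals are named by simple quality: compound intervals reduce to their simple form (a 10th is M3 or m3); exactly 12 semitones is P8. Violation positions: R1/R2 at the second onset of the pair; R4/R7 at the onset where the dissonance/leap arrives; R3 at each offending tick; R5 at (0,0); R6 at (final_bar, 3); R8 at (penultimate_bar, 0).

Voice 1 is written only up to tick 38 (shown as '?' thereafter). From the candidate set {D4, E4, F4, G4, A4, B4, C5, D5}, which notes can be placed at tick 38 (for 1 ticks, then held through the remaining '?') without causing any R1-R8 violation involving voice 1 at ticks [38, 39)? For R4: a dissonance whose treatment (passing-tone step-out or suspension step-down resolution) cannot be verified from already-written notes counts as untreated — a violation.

D4: legal
E4: violates R4,R7
F4: legal
G4: violates R4
A4: legal
B4: legal
C5: violates R4
D5: legal

{A4, B4, D4, D5, F4}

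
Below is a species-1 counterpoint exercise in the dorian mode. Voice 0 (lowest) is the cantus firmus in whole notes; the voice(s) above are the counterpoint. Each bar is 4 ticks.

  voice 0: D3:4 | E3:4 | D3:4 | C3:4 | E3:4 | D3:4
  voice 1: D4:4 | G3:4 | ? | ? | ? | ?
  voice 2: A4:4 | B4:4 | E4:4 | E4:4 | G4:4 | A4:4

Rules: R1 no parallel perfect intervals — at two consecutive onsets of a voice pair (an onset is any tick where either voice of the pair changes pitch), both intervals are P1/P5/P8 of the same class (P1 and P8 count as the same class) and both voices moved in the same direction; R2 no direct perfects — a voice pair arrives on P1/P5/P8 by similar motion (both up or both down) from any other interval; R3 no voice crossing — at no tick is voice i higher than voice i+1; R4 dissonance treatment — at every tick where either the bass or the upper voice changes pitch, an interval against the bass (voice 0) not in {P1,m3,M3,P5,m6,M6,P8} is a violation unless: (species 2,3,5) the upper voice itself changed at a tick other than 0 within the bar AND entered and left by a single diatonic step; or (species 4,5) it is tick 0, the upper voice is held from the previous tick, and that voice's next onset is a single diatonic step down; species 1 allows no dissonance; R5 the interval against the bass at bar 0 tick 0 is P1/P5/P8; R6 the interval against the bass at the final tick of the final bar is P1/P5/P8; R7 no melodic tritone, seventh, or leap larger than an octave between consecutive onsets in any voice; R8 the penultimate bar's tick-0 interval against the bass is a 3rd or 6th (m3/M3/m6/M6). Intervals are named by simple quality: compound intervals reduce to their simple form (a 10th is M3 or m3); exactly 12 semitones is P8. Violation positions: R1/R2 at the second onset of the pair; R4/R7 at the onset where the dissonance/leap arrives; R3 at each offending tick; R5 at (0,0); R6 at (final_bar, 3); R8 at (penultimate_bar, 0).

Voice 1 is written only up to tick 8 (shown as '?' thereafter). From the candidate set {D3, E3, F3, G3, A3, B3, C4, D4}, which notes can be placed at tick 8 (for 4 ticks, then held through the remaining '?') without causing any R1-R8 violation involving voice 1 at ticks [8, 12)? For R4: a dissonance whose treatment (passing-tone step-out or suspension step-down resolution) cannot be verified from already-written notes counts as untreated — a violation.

D3: violates R2
E3: violates R2,R4
F3: legal
G3: violates R4
A3: legal
B3: legal
C4: violates R4
D4: legal

{A3, B3, D4, F3}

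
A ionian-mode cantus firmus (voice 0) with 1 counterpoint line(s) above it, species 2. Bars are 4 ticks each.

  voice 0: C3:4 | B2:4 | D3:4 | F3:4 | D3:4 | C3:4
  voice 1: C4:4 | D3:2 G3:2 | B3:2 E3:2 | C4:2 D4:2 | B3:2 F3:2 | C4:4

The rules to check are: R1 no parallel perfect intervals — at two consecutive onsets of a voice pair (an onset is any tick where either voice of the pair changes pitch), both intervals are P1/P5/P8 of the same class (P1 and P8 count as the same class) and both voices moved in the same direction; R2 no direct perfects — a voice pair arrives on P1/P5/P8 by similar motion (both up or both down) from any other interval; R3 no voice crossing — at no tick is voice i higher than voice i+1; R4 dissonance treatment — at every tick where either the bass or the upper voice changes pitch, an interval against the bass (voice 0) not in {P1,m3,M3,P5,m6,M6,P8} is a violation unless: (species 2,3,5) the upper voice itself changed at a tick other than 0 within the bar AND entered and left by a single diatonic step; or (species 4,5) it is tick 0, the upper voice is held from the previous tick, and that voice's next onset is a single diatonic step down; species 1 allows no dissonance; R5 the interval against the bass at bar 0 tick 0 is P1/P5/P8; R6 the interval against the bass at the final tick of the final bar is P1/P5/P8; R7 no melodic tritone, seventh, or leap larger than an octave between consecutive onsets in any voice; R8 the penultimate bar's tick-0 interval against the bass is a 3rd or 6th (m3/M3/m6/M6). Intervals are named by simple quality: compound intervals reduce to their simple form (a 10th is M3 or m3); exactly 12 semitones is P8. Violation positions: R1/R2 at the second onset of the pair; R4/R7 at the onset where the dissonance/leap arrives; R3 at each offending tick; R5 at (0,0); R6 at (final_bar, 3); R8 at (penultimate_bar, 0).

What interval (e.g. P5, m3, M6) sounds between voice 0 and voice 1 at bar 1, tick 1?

voice 0=B2 voice 1=D3 -> m3

m3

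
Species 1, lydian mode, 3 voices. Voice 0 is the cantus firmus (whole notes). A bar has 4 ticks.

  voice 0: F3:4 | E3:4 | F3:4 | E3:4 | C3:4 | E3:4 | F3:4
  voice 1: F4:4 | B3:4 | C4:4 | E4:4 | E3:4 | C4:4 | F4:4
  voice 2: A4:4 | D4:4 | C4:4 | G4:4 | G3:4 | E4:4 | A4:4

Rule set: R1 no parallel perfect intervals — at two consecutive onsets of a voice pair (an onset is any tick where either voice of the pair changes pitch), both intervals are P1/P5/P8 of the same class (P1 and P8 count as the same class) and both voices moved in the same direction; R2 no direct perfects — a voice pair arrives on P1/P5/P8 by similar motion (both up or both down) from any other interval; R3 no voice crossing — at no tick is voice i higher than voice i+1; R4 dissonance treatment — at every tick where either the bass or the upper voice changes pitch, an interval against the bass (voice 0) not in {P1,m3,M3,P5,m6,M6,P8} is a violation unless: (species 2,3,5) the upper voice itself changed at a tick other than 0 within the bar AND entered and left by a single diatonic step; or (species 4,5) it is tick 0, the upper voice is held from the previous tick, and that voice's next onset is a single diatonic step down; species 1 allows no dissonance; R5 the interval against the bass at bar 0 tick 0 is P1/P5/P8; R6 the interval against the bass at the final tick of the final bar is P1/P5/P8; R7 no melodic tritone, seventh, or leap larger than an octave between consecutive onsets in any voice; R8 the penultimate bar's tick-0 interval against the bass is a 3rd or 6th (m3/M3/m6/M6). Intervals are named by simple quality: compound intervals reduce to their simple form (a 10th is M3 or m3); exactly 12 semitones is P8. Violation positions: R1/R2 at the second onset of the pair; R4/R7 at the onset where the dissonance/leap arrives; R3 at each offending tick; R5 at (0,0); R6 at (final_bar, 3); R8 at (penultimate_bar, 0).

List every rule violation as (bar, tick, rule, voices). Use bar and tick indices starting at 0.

(0, 0, R5, (0, 2))
(1, 0, R2, (0, 1))
(1, 0, R4, (0, 2))
(1, 0, R7, (1,))
(2, 0, R1, (0, 1))
(4, 0, R2, (0, 2))
(5, 0, R2, (0, 2))
(5, 0, R8, (0, 2))
(6, 0, R2, (0, 1))
(6, 3, R6, (0, 2))

bar 0: v0=F3 v1=F4 v2=A4 downbeat M3
bar 1: v0=E3 v1=B3 v2=D4 downbeat m7
bar 2: v0=F3 v1=C4 v2=C4 downbeat P5
bar 3: v0=E3 v1=E4 v2=G4 downbeat m3
bar 4: v0=C3 v1=E3 v2=G3 downbeat P5
bar 5: v0=E3 v1=C4 v2=E4 downbeat P8
bar 6: v0=F3 v1=F4 v2=A4 downbeat M3
  -> R5 @ bar 0 tick 0 v(0, 2): opens on M3
  -> R2 @ bar 1 tick 0 v(0, 1): F3/F4 P8 -> E3/B3 P5 similar
  -> R4 @ bar 1 tick 0 v(0, 2): E3/D4 m7 untreated
  -> R7 @ bar 1 tick 0 v(1,): F4->B3 leap 6st
  -> R1 @ bar 2 tick 0 v(0, 1): E3/B3 P5 -> F3/C4 P5 similar
  -> R2 @ bar 4 tick 0 v(0, 2): E3/G4 m3 -> C3/G3 P5 similar
  -> R2 @ bar 5 tick 0 v(0, 2): C3/G3 P5 -> E3/E4 P8 similar
  -> R8 @ bar 5 tick 0 v(0, 2): penult P8 not 3rd/6th
  -> R2 @ bar 6 tick 0 v(0, 1): E3/C4 m6 -> F3/F4 P8 similar
  -> R6 @ bar 6 tick 3 v(0, 2): closes on M3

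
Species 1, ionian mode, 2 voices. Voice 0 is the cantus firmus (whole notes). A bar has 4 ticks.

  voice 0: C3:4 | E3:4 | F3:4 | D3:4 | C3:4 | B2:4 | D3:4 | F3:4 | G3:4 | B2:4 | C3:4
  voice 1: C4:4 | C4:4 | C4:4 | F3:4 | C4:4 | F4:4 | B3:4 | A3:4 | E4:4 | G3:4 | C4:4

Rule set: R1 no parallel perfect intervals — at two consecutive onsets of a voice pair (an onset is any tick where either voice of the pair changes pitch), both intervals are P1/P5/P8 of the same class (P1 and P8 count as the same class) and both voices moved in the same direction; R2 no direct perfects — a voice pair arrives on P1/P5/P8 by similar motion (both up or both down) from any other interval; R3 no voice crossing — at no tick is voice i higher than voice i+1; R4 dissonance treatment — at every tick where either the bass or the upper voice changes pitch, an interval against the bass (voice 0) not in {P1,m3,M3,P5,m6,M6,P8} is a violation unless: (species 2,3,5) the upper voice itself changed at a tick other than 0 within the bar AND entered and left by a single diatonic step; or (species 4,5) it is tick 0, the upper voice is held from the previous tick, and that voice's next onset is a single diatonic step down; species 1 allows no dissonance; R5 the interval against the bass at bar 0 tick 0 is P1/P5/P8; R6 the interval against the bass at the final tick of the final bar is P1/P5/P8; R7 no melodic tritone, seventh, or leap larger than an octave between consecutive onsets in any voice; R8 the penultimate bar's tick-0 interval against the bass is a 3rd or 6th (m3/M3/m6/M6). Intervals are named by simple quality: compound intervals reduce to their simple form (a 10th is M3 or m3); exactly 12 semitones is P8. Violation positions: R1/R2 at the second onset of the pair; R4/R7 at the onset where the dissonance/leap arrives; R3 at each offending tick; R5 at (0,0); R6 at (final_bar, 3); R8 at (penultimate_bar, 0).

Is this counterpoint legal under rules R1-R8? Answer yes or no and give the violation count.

No (3 violations)

bar 0: v0=C3 v1=C4 (P8)
bar 1: v0=E3 v1=C4 (m6)
bar 2: v0=F3 v1=C4 (P5)
bar 3: v0=D3 v1=F3 (m3)
bar 4: v0=C3 v1=C4 (P8)
bar 5: v0=B2 v1=F4 (TT)
bar 6: v0=D3 v1=B3 (M6)
bar 7: v0=F3 v1=A3 (M3)
bar 8: v0=G3 v1=E4 (M6)
bar 9: v0=B2 v1=G3 (m6)
bar 10: v0=C3 v1=C4 (P8)
  R4 @ bar5.0: B2/F4 TT untreated
  R7 @ bar6.0: F4->B3 leap 6st
  R2 @ bar10.0: B2/G3 m6 -> C3/C4 P8 similar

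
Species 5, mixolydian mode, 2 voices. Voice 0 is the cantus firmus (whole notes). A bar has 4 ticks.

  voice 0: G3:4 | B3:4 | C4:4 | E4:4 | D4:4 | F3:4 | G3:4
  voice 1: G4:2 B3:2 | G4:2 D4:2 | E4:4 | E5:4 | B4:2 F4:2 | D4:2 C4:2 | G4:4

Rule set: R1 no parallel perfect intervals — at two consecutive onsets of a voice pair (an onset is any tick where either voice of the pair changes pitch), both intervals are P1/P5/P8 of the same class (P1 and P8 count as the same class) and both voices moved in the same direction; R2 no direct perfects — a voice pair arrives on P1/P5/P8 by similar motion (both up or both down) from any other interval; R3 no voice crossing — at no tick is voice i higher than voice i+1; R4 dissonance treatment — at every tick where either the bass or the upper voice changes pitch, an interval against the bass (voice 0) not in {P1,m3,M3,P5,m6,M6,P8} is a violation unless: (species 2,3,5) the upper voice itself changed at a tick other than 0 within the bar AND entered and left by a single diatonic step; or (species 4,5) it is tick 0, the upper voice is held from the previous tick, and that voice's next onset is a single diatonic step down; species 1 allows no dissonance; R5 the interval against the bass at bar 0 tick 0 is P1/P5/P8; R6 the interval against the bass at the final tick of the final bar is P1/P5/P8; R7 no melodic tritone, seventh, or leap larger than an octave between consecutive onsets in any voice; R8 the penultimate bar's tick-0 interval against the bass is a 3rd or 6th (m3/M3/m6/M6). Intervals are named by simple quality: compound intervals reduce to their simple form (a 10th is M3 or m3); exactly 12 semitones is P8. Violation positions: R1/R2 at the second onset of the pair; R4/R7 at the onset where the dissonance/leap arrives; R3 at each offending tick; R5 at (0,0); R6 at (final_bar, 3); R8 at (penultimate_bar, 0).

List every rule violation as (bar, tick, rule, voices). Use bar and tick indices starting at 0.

bar 0: v0=G3 v1=G4 downbeat P8
bar 1: v0=B3 v1=G4 downbeat m6
bar 2: v0=C4 v1=E4 downbeat M3
bar 3: v0=E4 v1=E5 downbeat P8
bar 4: v0=D4 v1=B4 downbeat M6
bar 5: v0=F3 v1=D4 downbeat M6
bar 6: v0=G3 v1=G4 downbeat P8
  -> R2 @ bar 3 tick 0 v(0, 1): C4/E4 M3 -> E4/E5 P8 similar
  -> R7 @ bar 4 tick 2 v(1,): B4->F4 leap 6st
  -> R2 @ bar 6 tick 0 v(0, 1): F3/C4 P5 -> G3/G4 P8 similar

(3, 0, R2, (0, 1))
(4, 2, R7, (1,))
(6, 0, R2, (0, 1))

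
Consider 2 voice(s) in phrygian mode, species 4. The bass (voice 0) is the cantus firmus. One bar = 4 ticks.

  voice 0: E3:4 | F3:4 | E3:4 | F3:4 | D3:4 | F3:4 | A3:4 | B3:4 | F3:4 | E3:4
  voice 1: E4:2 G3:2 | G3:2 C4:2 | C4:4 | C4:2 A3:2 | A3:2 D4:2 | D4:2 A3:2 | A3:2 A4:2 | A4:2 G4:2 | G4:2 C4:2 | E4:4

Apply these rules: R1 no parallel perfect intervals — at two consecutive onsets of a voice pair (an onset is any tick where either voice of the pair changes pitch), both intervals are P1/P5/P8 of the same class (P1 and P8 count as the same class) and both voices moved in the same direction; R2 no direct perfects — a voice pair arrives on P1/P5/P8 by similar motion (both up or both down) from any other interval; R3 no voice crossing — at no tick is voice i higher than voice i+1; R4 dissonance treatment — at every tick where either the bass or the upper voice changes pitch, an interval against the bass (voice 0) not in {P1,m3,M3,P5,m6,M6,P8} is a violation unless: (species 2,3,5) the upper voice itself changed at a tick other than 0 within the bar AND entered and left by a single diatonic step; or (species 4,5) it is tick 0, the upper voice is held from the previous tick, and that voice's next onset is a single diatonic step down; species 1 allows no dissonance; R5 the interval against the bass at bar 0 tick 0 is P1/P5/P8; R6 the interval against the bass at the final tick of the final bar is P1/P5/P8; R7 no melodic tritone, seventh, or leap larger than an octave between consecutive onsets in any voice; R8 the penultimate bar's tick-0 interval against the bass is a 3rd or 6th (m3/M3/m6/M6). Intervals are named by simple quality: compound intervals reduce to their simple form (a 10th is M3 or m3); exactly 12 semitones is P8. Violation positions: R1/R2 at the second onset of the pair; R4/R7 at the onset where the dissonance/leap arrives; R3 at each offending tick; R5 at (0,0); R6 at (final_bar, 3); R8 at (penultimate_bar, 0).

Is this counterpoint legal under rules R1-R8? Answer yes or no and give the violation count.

bar 0: v0=E3 v1=E4 (P8)
bar 1: v0=F3 v1=G3 (M2)
bar 2: v0=E3 v1=C4 (m6)
bar 3: v0=F3 v1=C4 (P5)
bar 4: v0=D3 v1=A3 (P5)
bar 5: v0=F3 v1=D4 (M6)
bar 6: v0=A3 v1=A3 (P1)
bar 7: v0=B3 v1=A4 (m7)
bar 8: v0=F3 v1=G4 (M2)
bar 9: v0=E3 v1=E4 (P8)
  R4 @ bar1.0: F3/G3 M2 untreated
  R4 @ bar8.0: F3/G4 M2 untreated
  R7 @ bar8.0: B3->F3 leap 6st
  R8 @ bar8.0: penult M2 not 3rd/6th

No (4 violations)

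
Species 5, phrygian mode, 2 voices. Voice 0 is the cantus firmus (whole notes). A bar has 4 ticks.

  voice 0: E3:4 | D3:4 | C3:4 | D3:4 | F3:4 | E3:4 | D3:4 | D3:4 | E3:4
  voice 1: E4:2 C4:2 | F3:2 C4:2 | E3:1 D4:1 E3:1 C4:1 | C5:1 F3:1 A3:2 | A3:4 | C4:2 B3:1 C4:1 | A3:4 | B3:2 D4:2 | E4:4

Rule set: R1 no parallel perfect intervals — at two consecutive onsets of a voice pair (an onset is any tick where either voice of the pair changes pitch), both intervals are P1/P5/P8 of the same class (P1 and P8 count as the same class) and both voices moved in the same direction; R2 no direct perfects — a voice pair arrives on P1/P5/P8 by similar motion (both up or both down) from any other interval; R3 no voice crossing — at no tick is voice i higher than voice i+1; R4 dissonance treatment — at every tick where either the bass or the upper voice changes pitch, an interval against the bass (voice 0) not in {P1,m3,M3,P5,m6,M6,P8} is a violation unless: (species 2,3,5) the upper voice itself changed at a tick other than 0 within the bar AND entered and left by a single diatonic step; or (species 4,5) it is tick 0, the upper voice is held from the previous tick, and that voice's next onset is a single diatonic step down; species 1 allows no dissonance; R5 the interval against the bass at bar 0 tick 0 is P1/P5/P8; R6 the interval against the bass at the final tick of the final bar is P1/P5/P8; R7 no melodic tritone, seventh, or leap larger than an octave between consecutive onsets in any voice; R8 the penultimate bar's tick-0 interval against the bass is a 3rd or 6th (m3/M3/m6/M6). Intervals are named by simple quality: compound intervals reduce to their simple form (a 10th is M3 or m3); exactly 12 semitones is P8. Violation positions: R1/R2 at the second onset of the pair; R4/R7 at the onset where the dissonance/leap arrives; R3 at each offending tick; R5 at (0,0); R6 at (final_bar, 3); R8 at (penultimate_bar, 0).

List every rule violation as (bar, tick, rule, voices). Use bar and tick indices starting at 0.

bar 0: v0=E3 v1=E4 downbeat P8
bar 1: v0=D3 v1=F3 downbeat m3
bar 2: v0=C3 v1=E3 downbeat M3
bar 3: v0=D3 v1=C5 downbeat m7
bar 4: v0=F3 v1=A3 downbeat M3
bar 5: v0=E3 v1=C4 downbeat m6
bar 6: v0=D3 v1=A3 downbeat P5
bar 7: v0=D3 v1=B3 downbeat M6
bar 8: v0=E3 v1=E4 downbeat P8
  -> R4 @ bar 1 tick 2 v(0, 1): D3/C4 m7 untreated
  -> R4 @ bar 2 tick 1 v(0, 1): C3/D4 M2 untreated
  -> R7 @ bar 2 tick 1 v(1,): E3->D4 leap 10st
  -> R7 @ bar 2 tick 2 v(1,): D4->E3 leap 10st
  -> R4 @ bar 3 tick 0 v(0, 1): D3/C5 m7 untreated
  -> R7 @ bar 3 tick 1 v(1,): C5->F3 leap 19st
  -> R2 @ bar 6 tick 0 v(0, 1): E3/C4 m6 -> D3/A3 P5 similar
  -> R1 @ bar 8 tick 0 v(0, 1): D3/D4 P8 -> E3/E4 P8 similar

(1, 2, R4, (0, 1))
(2, 1, R4, (0, 1))
(2, 1, R7, (1,))
(2, 2, R7, (1,))
(3, 0, R4, (0, 1))
(3, 1, R7, (1,))
(6, 0, R2, (0, 1))
(8, 0, R1, (0, 1))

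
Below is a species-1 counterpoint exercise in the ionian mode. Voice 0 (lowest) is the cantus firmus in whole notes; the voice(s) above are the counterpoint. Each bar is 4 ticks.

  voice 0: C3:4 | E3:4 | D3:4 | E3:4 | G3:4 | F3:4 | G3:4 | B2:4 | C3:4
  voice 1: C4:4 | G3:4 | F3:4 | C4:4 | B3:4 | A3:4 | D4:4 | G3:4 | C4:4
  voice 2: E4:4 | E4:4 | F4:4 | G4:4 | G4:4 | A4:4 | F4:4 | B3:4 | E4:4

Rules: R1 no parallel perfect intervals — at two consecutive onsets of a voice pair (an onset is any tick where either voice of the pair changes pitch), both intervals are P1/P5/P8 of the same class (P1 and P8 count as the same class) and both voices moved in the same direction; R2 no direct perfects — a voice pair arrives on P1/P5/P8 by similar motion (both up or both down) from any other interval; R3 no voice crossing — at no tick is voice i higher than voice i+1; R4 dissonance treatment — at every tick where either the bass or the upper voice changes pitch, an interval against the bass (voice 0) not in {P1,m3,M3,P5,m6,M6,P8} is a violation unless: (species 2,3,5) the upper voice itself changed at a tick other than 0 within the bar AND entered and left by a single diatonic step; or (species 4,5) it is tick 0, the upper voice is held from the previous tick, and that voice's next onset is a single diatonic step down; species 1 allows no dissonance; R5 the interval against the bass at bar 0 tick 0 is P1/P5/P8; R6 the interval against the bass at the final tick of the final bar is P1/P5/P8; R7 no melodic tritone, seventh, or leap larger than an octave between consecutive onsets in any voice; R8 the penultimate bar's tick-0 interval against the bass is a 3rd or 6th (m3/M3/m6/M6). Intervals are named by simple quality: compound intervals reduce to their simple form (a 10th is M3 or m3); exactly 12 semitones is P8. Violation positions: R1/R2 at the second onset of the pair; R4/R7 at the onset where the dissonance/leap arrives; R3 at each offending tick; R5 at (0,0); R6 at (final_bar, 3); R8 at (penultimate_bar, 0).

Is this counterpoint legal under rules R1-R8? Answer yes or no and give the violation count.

bar 0: v0=C3 v1=C4 v2=E4 (M3)
bar 1: v0=E3 v1=G3 v2=E4 (P8)
bar 2: v0=D3 v1=F3 v2=F4 (m3)
bar 3: v0=E3 v1=C4 v2=G4 (m3)
bar 4: v0=G3 v1=B3 v2=G4 (P8)
bar 5: v0=F3 v1=A3 v2=A4 (M3)
bar 6: v0=G3 v1=D4 v2=F4 (m7)
bar 7: v0=B2 v1=G3 v2=B3 (P8)
bar 8: v0=C3 v1=C4 v2=E4 (M3)
  R5 @ bar0.0: opens on M3
  R2 @ bar3.0: F3/F4 P8 -> C4/G4 P5 similar
  R2 @ bar6.0: F3/A3 M3 -> G3/D4 P5 similar
  R4 @ bar6.0: G3/F4 m7 untreated
  R2 @ bar7.0: G3/F4 m7 -> B2/B3 P8 similar
  R7 @ bar7.0: F4->B3 leap 6st
  R8 @ bar7.0: penult P8 not 3rd/6th
  R2 @ bar8.0: B2/G3 m6 -> C3/C4 P8 similar
  R6 @ bar8.3: closes on M3

No (9 violations)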